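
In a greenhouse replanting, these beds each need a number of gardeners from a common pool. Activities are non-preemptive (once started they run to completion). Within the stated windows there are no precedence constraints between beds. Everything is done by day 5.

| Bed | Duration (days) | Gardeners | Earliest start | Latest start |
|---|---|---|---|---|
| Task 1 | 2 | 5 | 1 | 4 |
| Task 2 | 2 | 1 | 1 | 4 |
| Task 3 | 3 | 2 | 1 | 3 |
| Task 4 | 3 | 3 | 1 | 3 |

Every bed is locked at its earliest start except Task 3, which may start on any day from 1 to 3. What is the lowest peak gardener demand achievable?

9

Task 3@1: d1:11  d2:11  d3:5  d4:0  d5:0 → peak 11
Task 3@2: d1:9  d2:11  d3:5  d4:2  d5:0 → peak 11
Task 3@3: d1:9  d2:9  d3:5  d4:2  d5:2 → peak 9
Best is Task 3@3, peak 9.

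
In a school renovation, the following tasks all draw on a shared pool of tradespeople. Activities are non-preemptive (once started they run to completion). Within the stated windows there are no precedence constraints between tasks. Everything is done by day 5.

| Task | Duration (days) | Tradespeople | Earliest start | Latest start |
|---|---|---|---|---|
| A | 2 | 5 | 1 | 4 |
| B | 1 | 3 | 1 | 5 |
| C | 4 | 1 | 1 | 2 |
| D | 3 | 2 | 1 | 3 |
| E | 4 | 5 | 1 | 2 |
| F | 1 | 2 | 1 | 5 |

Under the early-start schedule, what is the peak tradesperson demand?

Early-start schedule: A@1, B@1, C@1, D@1, E@1, F@1.
Load per day: day 1: 18, day 2: 13, day 3: 8, day 4: 6, day 5: 0.
Peak is 18.

18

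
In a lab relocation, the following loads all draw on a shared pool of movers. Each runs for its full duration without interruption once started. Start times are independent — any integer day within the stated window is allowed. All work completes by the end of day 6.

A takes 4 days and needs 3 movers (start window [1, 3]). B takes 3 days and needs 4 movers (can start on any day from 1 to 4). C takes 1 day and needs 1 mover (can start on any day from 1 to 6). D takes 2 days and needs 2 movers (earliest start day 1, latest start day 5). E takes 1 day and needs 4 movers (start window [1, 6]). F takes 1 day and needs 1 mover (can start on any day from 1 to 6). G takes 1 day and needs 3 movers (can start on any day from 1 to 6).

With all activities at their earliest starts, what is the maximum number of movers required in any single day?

18

Early-start schedule: A@1, B@1, C@1, D@1, E@1, F@1, G@1.
Load per day: day 1: 18, day 2: 9, day 3: 7, day 4: 3, day 5: 0, day 6: 0.
Peak is 18.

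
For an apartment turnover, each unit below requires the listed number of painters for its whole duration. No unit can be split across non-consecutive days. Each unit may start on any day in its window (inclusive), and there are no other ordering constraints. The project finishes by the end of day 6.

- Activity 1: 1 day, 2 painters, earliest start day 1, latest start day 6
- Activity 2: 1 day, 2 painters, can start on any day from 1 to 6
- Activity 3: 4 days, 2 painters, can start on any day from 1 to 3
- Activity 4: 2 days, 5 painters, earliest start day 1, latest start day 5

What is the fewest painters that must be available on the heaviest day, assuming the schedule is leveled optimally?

5

Early-start (Activity 1@1, Activity 2@1, Activity 3@1, Activity 4@1) gives peak 11: d1:11  d2:7  d3:2  d4:2  d5:0  d6:0.
Shift Activity 2→2, Activity 4→5.
Schedule Activity 1@1, Activity 2@2, Activity 3@1, Activity 4@5: d1:4  d2:4  d3:2  d4:2  d5:5  d6:5 — peak 5.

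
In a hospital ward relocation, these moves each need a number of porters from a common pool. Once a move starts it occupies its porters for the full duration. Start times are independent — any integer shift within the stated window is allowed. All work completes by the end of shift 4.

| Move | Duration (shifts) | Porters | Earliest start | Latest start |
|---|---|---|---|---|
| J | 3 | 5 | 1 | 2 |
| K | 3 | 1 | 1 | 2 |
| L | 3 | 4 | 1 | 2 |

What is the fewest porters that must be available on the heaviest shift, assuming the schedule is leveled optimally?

10

Schedule J@1, K@1, L@1: s1:10  s2:10  s3:10  s4:0 — peak 10.
No arrangement of the 8 feasible schedules does better.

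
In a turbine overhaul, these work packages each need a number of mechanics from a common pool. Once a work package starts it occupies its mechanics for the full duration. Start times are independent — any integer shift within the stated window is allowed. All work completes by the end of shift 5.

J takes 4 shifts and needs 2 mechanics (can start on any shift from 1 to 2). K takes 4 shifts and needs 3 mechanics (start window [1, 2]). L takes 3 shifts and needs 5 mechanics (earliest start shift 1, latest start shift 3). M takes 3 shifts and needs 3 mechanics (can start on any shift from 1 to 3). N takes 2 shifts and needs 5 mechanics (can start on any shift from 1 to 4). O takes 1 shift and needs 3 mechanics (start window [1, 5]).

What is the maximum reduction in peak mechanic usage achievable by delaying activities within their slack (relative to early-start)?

Early-start peak: s1:21  s2:18  s3:13  s4:5  s5:0 ⇒ 21.
Leveled (J@1, K@1, L@1, M@1, N@4, O@4): s1:13  s2:13  s3:13  s4:13  s5:5 ⇒ 13.
Reduction 21 − 13 = 8.

8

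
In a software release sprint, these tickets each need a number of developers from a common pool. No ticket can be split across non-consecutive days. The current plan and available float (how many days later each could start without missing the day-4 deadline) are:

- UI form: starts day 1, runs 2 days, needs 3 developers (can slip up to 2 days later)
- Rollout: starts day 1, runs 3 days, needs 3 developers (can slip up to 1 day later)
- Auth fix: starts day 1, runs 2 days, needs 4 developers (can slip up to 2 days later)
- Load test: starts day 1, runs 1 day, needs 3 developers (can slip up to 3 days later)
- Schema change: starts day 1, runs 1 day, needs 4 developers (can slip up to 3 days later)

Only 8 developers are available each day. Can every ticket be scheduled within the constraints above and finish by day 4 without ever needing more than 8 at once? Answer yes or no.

The minimum achievable peak is 9; 8 < 9, so no feasible schedule stays within the cap.

no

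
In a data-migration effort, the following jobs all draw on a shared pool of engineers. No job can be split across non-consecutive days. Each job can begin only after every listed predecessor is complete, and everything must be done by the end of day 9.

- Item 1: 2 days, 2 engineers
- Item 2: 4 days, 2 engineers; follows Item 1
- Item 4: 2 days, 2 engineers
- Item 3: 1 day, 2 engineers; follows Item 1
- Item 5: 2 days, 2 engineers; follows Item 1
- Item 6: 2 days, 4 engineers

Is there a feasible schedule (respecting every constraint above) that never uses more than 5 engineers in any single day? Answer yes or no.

Schedule Item 1@1, Item 2@3, Item 4@1, Item 3@3, Item 5@4, Item 6@7: d1:4  d2:4  d3:4  d4:4  d5:4  d6:2  d7:4  d8:4  d9:0 — peak 4 ≤ 5.

yes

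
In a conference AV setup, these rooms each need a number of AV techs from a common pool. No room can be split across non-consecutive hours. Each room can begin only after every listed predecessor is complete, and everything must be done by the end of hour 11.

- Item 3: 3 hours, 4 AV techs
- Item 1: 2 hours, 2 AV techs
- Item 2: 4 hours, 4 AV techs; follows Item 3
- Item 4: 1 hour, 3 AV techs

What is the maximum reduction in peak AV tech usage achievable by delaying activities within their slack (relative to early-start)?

5

Early-start peak: h1:9  h2:6  h3:4  h4:4  h5:4  h6:4  h7:4  h8:0  h9:0  h10:0  h11:0 ⇒ 9.
Leveled (Item 3@1, Item 1@4, Item 2@6, Item 4@10): h1:4  h2:4  h3:4  h4:2  h5:2  h6:4  h7:4  h8:4  h9:4  h10:3  h11:0 ⇒ 4.
Reduction 9 − 4 = 5.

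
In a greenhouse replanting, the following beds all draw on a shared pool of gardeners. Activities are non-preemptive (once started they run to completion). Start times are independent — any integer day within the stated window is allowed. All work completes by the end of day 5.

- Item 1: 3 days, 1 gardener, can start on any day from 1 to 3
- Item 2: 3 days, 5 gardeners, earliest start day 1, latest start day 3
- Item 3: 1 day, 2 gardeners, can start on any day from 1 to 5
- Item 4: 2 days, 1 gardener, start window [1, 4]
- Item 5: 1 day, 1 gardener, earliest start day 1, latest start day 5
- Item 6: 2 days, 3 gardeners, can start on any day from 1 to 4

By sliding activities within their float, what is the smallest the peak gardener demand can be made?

Early-start (Item 1@1, Item 2@1, Item 3@1, Item 4@1, Item 5@1, Item 6@1) gives peak 13: d1:13  d2:10  d3:6  d4:0  d5:0.
Shift Item 3→4, Item 4→4, Item 5→5, Item 6→4.
Schedule Item 1@1, Item 2@1, Item 3@4, Item 4@4, Item 5@5, Item 6@4: d1:6  d2:6  d3:6  d4:6  d5:5 — peak 6.
Total gardener-days = 29 over 5 days ⇒ peak ≥ ⌈29/5⌉ = 6, so 6 is optimal.

6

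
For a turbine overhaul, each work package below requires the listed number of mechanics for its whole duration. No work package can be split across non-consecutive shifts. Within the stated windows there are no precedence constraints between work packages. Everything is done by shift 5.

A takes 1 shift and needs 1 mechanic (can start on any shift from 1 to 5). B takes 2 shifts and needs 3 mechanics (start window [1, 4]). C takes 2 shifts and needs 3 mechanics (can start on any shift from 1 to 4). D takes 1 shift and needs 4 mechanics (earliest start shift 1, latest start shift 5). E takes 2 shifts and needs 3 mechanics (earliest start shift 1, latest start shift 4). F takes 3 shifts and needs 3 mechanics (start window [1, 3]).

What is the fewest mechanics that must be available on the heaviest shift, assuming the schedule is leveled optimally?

Early-start (A@1, B@1, C@1, D@1, E@1, F@1) gives peak 17: s1:17  s2:12  s3:3  s4:0  s5:0.
Shift D→3, E→4, F→3.
Schedule A@1, B@1, C@1, D@3, E@4, F@3: s1:7  s2:6  s3:7  s4:6  s5:6 — peak 7.
Total mechanic-shifts = 32 over 5 shifts ⇒ peak ≥ ⌈32/5⌉ = 7, so 7 is optimal.

7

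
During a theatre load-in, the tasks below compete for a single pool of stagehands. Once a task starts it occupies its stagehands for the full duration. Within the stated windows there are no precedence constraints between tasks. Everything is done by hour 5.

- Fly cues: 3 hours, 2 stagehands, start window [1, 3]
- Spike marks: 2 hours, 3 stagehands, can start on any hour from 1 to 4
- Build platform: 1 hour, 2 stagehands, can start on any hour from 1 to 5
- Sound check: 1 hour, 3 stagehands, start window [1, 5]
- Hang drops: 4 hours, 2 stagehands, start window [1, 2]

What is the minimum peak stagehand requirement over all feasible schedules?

6

Early-start (Fly cues@1, Spike marks@1, Build platform@1, Sound check@1, Hang drops@1) gives peak 12: h1:12  h2:7  h3:4  h4:2  h5:0.
Shift Spike marks→4, Sound check→5.
Schedule Fly cues@1, Spike marks@4, Build platform@1, Sound check@5, Hang drops@1: h1:6  h2:4  h3:4  h4:5  h5:6 — peak 6.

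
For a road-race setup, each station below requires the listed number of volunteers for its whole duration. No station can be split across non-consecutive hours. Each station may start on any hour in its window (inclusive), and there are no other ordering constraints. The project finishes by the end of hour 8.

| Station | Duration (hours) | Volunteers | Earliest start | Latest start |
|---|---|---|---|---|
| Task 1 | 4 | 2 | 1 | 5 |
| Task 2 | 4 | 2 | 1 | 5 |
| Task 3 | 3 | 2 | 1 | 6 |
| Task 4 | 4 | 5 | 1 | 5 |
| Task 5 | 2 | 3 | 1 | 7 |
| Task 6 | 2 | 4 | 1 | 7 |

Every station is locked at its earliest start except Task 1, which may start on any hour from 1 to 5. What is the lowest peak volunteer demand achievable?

16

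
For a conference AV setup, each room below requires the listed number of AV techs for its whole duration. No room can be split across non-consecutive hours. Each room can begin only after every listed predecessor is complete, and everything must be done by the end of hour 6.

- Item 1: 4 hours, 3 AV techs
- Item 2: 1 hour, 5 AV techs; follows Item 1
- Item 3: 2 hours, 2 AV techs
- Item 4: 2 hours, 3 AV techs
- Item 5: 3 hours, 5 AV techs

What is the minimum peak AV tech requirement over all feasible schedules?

8

Early-start (Item 1@1, Item 2@5, Item 3@1, Item 4@1, Item 5@1) gives peak 13: h1:13  h2:13  h3:8  h4:3  h5:5  h6:0.
Shift Item 2→6, Item 5→3.
Schedule Item 1@1, Item 2@6, Item 3@1, Item 4@1, Item 5@3: h1:8  h2:8  h3:8  h4:8  h5:5  h6:5 — peak 8.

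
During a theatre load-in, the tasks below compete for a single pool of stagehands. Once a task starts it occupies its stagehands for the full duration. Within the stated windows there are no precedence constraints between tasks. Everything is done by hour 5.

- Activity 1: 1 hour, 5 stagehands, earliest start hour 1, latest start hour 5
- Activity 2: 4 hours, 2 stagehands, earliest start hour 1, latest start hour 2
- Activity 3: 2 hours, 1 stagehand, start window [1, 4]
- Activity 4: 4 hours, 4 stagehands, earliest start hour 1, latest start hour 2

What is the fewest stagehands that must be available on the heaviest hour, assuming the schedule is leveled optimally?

7

Early-start (Activity 1@1, Activity 2@1, Activity 3@1, Activity 4@1) gives peak 12: h1:12  h2:7  h3:6  h4:6  h5:0.
Shift Activity 3→2, Activity 4→2.
Schedule Activity 1@1, Activity 2@1, Activity 3@2, Activity 4@2: h1:7  h2:7  h3:7  h4:6  h5:4 — peak 7.
Total stagehand-hours = 31 over 5 hours ⇒ peak ≥ ⌈31/5⌉ = 7, so 7 is optimal.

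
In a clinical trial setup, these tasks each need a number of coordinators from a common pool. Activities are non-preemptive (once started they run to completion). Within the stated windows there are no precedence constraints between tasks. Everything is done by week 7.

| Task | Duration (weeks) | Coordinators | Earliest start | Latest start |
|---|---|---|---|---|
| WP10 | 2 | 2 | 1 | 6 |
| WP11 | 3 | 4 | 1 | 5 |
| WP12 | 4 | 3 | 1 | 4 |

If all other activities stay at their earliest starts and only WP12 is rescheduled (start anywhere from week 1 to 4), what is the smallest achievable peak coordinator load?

6

WP12@1: w1:9  w2:9  w3:7  w4:3  w5:0  w6:0  w7:0 → peak 9
WP12@2: w1:6  w2:9  w3:7  w4:3  w5:3  w6:0  w7:0 → peak 9
WP12@3: w1:6  w2:6  w3:7  w4:3  w5:3  w6:3  w7:0 → peak 7
WP12@4: w1:6  w2:6  w3:4  w4:3  w5:3  w6:3  w7:3 → peak 6
Best is WP12@4, peak 6.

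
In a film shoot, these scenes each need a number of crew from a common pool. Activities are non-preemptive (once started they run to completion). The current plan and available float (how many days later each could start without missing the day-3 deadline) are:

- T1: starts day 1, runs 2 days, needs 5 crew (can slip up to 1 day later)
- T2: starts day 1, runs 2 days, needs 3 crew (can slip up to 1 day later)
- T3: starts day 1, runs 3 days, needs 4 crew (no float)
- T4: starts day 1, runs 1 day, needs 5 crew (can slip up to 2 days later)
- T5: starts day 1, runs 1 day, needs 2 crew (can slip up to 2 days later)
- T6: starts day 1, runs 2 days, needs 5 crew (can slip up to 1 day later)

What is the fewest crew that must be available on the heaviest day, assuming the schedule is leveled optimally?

Early-start (T1@1, T2@1, T3@1, T4@1, T5@1, T6@1) gives peak 24: d1:24  d2:17  d3:4.
Shift T5→3, T6→2.
Schedule T1@1, T2@1, T3@1, T4@1, T5@3, T6@2: d1:17  d2:17  d3:11 — peak 17.

17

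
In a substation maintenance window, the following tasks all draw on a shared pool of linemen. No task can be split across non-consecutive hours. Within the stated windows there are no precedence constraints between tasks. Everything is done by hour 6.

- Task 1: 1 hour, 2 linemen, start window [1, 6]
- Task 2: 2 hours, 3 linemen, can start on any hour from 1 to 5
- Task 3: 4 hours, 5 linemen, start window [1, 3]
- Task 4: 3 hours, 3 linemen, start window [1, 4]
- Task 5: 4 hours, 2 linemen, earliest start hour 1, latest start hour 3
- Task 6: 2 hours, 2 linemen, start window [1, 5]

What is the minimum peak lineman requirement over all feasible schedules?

Early-start (Task 1@1, Task 2@1, Task 3@1, Task 4@1, Task 5@1, Task 6@1) gives peak 17: h1:17  h2:15  h3:10  h4:7  h5:0  h6:0.
Shift Task 4→3, Task 5→2, Task 6→5.
Schedule Task 1@1, Task 2@1, Task 3@1, Task 4@3, Task 5@2, Task 6@5: h1:10  h2:10  h3:10  h4:10  h5:7  h6:2 — peak 10.

10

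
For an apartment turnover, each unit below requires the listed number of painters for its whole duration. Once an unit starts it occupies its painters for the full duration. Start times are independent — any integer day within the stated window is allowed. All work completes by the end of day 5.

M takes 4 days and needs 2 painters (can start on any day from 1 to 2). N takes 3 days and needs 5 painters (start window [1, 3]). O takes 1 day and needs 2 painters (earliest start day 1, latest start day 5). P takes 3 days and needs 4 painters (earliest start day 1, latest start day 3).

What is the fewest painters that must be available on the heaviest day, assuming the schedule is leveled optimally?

Early-start (M@1, N@1, O@1, P@1) gives peak 13: d1:13  d2:11  d3:11  d4:2  d5:0.
Shift P→2.
Schedule M@1, N@1, O@1, P@2: d1:9  d2:11  d3:11  d4:6  d5:0 — peak 11.

11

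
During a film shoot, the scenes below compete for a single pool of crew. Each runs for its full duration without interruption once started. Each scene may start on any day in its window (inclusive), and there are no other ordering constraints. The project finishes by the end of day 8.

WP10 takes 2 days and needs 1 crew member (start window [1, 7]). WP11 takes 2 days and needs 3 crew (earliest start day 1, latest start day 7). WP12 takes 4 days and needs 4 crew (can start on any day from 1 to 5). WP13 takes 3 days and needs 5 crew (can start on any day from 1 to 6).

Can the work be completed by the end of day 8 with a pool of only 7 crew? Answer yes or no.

yes

Schedule WP10@1, WP11@3, WP12@1, WP13@5: d1:5  d2:5  d3:7  d4:7  d5:5  d6:5  d7:5  d8:0 — peak 7 ≤ 7.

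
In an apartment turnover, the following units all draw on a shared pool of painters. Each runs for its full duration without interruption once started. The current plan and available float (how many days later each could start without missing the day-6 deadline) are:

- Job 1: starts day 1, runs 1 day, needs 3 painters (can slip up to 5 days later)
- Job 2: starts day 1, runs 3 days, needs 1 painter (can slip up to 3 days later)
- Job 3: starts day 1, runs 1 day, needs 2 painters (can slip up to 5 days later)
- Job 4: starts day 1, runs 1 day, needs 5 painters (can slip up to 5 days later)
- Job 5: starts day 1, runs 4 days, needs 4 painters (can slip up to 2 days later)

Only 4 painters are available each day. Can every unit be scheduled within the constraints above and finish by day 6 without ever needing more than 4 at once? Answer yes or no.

no

Total painter-days = 29; over 6 days the average is 29/6 > 4, so some day must exceed 4.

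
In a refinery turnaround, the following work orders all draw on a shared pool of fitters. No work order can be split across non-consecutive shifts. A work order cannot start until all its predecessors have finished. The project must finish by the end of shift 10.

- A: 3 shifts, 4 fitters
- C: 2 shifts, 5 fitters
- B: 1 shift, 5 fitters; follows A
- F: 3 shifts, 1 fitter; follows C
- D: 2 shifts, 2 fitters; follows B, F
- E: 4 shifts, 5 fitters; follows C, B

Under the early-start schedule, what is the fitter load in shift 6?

7

At early start, shift 6 has: D, E.
Demand: 2 + 5 = 7.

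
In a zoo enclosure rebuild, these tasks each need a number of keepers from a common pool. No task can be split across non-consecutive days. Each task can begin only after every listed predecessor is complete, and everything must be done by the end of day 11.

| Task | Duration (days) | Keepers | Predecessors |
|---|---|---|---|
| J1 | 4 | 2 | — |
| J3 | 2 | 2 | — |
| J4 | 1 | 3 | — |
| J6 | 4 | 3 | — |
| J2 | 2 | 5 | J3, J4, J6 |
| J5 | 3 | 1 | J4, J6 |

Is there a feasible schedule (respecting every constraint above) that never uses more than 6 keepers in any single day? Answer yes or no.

yes

Schedule J1@1, J3@5, J4@1, J6@2, J2@7, J5@9: d1:5  d2:5  d3:5  d4:5  d5:5  d6:2  d7:5  d8:5  d9:1  d10:1  d11:1 — peak 5 ≤ 6.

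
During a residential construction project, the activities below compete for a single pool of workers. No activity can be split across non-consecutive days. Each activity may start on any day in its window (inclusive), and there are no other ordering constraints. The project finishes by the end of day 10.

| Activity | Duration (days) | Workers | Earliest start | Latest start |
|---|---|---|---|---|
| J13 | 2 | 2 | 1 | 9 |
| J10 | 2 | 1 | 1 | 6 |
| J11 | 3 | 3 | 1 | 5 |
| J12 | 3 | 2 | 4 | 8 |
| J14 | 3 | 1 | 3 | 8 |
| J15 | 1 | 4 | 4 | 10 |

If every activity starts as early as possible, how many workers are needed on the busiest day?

7

Early-start schedule: J13@1, J10@1, J11@1, J12@4, J14@3, J15@4.
Load per day: day 1: 6, day 2: 6, day 3: 4, day 4: 7, day 5: 3, day 6: 2, day 7: 0, day 8: 0, day 9: 0, day 10: 0.
Peak is 7.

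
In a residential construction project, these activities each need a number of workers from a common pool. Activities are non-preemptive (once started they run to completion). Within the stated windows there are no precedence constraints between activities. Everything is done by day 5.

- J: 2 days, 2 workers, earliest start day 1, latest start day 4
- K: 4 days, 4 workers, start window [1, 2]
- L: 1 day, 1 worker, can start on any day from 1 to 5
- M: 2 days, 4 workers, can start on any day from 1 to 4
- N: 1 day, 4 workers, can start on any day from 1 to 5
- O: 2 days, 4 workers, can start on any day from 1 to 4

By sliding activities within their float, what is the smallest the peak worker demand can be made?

Early-start (J@1, K@1, L@1, M@1, N@1, O@1) gives peak 19: d1:19  d2:14  d3:4  d4:4  d5:0.
Shift M→2, N→5, O→4.
Schedule J@1, K@1, L@1, M@2, N@5, O@4: d1:7  d2:10  d3:8  d4:8  d5:8 — peak 10.

10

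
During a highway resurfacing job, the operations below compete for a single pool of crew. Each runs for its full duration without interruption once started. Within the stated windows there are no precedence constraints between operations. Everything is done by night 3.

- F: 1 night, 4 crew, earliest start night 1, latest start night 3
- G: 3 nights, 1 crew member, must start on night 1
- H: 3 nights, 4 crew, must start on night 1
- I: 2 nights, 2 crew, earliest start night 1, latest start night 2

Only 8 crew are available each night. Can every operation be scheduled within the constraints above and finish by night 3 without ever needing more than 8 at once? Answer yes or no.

no

The minimum achievable peak is 9; 8 < 9, so no feasible schedule stays within the cap.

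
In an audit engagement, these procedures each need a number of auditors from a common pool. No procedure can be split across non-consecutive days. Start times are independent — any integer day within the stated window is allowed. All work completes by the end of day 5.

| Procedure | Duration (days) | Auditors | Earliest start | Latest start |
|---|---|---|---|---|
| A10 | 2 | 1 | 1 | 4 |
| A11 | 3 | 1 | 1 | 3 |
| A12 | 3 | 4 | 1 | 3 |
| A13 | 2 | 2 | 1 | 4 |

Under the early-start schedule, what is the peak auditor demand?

8

Early-start schedule: A10@1, A11@1, A12@1, A13@1.
Load per day: day 1: 8, day 2: 8, day 3: 5, day 4: 0, day 5: 0.
Peak is 8.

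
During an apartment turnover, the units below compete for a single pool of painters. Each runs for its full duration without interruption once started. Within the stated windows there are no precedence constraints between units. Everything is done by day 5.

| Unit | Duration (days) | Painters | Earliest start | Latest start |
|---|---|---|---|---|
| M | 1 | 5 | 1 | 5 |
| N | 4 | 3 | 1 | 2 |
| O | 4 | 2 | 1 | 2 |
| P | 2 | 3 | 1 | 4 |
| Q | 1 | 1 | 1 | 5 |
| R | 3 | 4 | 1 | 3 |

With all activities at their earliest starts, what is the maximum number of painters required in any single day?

Early-start schedule: M@1, N@1, O@1, P@1, Q@1, R@1.
Load per day: day 1: 18, day 2: 12, day 3: 9, day 4: 5, day 5: 0.
Peak is 18.

18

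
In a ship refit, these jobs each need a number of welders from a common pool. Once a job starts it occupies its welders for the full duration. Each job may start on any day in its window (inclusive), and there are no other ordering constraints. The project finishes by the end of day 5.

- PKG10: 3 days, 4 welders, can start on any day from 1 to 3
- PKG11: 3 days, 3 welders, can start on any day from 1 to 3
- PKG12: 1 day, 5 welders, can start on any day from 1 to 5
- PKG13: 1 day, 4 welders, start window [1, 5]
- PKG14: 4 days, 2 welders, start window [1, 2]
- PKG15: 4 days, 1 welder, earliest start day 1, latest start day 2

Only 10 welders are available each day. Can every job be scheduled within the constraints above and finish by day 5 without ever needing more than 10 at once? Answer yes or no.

yes

Schedule PKG10@1, PKG11@1, PKG12@4, PKG13@5, PKG14@1, PKG15@1: d1:10  d2:10  d3:10  d4:8  d5:4 — peak 10 ≤ 10.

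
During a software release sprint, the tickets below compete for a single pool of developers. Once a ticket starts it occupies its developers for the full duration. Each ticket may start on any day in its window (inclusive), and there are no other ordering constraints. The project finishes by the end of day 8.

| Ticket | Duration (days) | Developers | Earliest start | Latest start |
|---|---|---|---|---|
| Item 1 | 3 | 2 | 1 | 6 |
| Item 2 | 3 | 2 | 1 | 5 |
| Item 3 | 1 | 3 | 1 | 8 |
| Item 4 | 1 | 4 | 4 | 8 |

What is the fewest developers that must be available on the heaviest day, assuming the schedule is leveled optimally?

Early-start (Item 1@1, Item 2@1, Item 3@1, Item 4@4) gives peak 7: d1:7  d2:4  d3:4  d4:4  d5:0  d6:0  d7:0  d8:0.
Shift Item 3→4, Item 4→5.
Schedule Item 1@1, Item 2@1, Item 3@4, Item 4@5: d1:4  d2:4  d3:4  d4:3  d5:4  d6:0  d7:0  d8:0 — peak 4.

4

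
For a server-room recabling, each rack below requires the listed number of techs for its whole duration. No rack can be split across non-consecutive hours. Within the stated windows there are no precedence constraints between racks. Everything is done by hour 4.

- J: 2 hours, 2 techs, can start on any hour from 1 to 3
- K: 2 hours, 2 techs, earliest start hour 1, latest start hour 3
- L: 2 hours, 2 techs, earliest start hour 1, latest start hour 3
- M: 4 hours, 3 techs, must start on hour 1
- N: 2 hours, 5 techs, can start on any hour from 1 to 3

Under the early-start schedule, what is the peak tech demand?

14

Early-start schedule: J@1, K@1, L@1, M@1, N@1.
Load per hour: hour 1: 14, hour 2: 14, hour 3: 3, hour 4: 3.
Peak is 14.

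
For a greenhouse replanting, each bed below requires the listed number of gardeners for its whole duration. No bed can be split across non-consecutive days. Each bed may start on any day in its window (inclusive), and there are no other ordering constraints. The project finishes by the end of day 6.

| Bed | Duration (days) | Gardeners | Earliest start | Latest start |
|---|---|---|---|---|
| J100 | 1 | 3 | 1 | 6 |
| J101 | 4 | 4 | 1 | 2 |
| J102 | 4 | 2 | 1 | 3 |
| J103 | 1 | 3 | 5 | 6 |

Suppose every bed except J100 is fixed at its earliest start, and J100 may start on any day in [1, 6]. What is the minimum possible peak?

J100@1: d1:9  d2:6  d3:6  d4:6  d5:3  d6:0 → peak 9
J100@2: d1:6  d2:9  d3:6  d4:6  d5:3  d6:0 → peak 9
J100@3: d1:6  d2:6  d3:9  d4:6  d5:3  d6:0 → peak 9
J100@4: d1:6  d2:6  d3:6  d4:9  d5:3  d6:0 → peak 9
J100@5: d1:6  d2:6  d3:6  d4:6  d5:6  d6:0 → peak 6
J100@6: d1:6  d2:6  d3:6  d4:6  d5:3  d6:3 → peak 6
Best is J100@5, peak 6.

6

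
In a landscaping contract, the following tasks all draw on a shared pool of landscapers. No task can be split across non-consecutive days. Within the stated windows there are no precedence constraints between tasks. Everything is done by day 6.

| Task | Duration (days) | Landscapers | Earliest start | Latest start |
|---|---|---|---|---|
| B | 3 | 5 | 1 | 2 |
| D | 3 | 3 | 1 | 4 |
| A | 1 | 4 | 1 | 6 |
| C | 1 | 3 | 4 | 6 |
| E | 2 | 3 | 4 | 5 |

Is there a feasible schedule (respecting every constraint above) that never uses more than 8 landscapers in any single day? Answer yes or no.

Schedule B@1, D@1, A@4, C@4, E@5: d1:8  d2:8  d3:8  d4:7  d5:3  d6:3 — peak 8 ≤ 8.

yes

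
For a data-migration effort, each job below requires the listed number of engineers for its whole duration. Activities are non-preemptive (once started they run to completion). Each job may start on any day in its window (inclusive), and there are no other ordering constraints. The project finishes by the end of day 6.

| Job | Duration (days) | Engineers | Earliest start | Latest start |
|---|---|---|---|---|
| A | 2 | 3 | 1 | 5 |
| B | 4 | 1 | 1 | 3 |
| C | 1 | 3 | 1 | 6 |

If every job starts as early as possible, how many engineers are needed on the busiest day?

Early-start schedule: A@1, B@1, C@1.
Load per day: day 1: 7, day 2: 4, day 3: 1, day 4: 1, day 5: 0, day 6: 0.
Peak is 7.

7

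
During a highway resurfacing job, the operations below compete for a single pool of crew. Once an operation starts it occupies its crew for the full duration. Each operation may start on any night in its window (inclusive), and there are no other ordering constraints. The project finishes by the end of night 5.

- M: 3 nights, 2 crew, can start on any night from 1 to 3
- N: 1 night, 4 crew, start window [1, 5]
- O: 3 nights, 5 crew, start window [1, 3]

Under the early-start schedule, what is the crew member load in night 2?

7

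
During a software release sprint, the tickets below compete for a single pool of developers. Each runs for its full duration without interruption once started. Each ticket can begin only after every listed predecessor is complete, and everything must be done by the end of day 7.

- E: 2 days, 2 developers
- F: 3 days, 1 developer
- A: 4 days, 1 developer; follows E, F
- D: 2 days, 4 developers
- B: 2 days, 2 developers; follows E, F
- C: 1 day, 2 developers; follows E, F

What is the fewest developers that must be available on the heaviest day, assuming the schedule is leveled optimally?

Early-start (E@1, F@1, A@4, D@1, B@4, C@4) gives peak 7: d1:7  d2:7  d3:1  d4:5  d5:3  d6:1  d7:1.
Shift D→3, B→5, C→5.
Schedule E@1, F@1, A@4, D@3, B@5, C@5: d1:3  d2:3  d3:5  d4:5  d5:5  d6:3  d7:1 — peak 5.

5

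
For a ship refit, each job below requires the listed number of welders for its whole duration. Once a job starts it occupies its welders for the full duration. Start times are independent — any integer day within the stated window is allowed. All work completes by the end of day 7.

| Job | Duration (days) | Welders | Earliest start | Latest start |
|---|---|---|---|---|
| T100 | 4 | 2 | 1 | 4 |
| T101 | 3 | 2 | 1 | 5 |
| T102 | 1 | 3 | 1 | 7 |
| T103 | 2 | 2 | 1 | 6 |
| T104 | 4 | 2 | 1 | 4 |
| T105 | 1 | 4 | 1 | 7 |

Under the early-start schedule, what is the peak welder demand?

15

Early-start schedule: T100@1, T101@1, T102@1, T103@1, T104@1, T105@1.
Load per day: day 1: 15, day 2: 8, day 3: 6, day 4: 4, day 5: 0, day 6: 0, day 7: 0.
Peak is 15.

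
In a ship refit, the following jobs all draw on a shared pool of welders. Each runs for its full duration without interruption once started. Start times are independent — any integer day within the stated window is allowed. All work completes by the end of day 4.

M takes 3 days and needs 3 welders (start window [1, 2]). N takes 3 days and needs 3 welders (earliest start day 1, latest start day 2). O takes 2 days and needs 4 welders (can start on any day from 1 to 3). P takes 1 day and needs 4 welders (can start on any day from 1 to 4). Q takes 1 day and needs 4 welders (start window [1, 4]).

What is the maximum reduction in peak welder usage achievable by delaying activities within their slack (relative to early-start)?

8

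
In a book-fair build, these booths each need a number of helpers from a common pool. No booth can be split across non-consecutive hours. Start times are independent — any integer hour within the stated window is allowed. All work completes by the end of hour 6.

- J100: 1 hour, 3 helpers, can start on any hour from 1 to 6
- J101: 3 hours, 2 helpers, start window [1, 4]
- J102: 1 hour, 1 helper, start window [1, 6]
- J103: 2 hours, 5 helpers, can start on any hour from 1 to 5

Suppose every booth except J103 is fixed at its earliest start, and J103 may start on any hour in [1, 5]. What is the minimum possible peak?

J103@1: h1:11  h2:7  h3:2  h4:0  h5:0  h6:0 → peak 11
J103@2: h1:6  h2:7  h3:7  h4:0  h5:0  h6:0 → peak 7
J103@3: h1:6  h2:2  h3:7  h4:5  h5:0  h6:0 → peak 7
J103@4: h1:6  h2:2  h3:2  h4:5  h5:5  h6:0 → peak 6
J103@5: h1:6  h2:2  h3:2  h4:0  h5:5  h6:5 → peak 6
Best is J103@4, peak 6.

6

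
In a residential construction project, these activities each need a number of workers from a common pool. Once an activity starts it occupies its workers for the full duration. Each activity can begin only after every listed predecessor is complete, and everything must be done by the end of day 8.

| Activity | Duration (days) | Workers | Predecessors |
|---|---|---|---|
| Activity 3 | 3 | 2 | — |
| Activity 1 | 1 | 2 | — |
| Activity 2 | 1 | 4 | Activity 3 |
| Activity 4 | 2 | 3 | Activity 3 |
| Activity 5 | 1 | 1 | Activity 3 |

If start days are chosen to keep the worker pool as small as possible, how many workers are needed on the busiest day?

4

Early-start (Activity 3@1, Activity 1@1, Activity 2@4, Activity 4@4, Activity 5@4) gives peak 8: d1:4  d2:2  d3:2  d4:8  d5:3  d6:0  d7:0  d8:0.
Shift Activity 4→5, Activity 5→5.
Schedule Activity 3@1, Activity 1@1, Activity 2@4, Activity 4@5, Activity 5@5: d1:4  d2:2  d3:2  d4:4  d5:4  d6:3  d7:0  d8:0 — peak 4.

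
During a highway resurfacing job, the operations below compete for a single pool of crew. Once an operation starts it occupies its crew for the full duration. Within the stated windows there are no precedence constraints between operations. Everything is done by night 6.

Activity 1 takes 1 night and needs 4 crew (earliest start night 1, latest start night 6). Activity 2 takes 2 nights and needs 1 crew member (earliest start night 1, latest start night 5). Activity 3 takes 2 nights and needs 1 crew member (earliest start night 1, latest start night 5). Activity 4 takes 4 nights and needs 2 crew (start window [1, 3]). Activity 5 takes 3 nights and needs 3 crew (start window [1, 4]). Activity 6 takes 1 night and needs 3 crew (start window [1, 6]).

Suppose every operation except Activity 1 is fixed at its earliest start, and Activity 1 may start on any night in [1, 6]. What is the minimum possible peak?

Activity 1@1: n1:14  n2:7  n3:5  n4:2  n5:0  n6:0 → peak 14
Activity 1@2: n1:10  n2:11  n3:5  n4:2  n5:0  n6:0 → peak 11
Activity 1@3: n1:10  n2:7  n3:9  n4:2  n5:0  n6:0 → peak 10
Activity 1@4: n1:10  n2:7  n3:5  n4:6  n5:0  n6:0 → peak 10
Activity 1@5: n1:10  n2:7  n3:5  n4:2  n5:4  n6:0 → peak 10
Activity 1@6: n1:10  n2:7  n3:5  n4:2  n5:0  n6:4 → peak 10
Best is Activity 1@3, peak 10.

10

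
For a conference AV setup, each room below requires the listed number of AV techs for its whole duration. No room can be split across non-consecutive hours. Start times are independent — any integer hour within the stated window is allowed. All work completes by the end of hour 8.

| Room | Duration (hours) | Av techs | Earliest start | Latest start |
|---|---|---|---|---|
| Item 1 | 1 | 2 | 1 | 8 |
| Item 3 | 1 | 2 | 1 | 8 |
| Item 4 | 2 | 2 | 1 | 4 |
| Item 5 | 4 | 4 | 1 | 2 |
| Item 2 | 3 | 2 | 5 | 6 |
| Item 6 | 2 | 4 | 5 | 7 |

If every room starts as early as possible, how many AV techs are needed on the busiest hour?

Early-start schedule: Item 1@1, Item 3@1, Item 4@1, Item 5@1, Item 2@5, Item 6@5.
Load per hour: hour 1: 10, hour 2: 6, hour 3: 4, hour 4: 4, hour 5: 6, hour 6: 6, hour 7: 2, hour 8: 0.
Peak is 10.

10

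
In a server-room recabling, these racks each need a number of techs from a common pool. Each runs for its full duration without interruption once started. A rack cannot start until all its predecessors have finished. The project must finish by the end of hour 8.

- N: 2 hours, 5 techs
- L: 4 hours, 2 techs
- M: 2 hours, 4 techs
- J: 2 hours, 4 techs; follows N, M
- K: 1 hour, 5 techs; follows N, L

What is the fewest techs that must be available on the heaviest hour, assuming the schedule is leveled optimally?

Early-start (N@1, L@1, M@1, J@3, K@5) gives peak 11: h1:11  h2:11  h3:6  h4:6  h5:5  h6:0  h7:0  h8:0.
Shift L→3, M→3, J→5, K→7.
Schedule N@1, L@3, M@3, J@5, K@7: h1:5  h2:5  h3:6  h4:6  h5:6  h6:6  h7:5  h8:0 — peak 6.

6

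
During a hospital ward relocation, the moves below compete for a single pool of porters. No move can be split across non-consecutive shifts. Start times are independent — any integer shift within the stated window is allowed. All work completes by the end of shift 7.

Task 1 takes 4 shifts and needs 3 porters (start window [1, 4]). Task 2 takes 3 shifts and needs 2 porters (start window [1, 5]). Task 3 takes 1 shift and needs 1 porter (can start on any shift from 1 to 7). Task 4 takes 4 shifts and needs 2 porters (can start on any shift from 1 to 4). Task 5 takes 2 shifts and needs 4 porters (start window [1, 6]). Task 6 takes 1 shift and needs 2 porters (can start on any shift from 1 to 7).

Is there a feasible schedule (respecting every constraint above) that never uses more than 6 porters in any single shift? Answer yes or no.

yes

Schedule Task 1@1, Task 2@1, Task 3@1, Task 4@4, Task 5@5, Task 6@7: s1:6  s2:5  s3:5  s4:5  s5:6  s6:6  s7:4 — peak 6 ≤ 6.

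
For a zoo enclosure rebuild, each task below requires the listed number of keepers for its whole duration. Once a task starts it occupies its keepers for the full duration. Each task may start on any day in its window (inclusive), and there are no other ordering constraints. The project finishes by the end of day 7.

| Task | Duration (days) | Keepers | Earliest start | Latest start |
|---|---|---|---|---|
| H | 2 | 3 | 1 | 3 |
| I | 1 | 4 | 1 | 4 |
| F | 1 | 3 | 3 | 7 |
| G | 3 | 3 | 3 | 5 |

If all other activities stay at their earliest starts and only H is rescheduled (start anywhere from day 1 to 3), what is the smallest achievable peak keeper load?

7

H@1: d1:7  d2:3  d3:6  d4:3  d5:3  d6:0  d7:0 → peak 7
H@2: d1:4  d2:3  d3:9  d4:3  d5:3  d6:0  d7:0 → peak 9
H@3: d1:4  d2:0  d3:9  d4:6  d5:3  d6:0  d7:0 → peak 9
Best is H@1, peak 7.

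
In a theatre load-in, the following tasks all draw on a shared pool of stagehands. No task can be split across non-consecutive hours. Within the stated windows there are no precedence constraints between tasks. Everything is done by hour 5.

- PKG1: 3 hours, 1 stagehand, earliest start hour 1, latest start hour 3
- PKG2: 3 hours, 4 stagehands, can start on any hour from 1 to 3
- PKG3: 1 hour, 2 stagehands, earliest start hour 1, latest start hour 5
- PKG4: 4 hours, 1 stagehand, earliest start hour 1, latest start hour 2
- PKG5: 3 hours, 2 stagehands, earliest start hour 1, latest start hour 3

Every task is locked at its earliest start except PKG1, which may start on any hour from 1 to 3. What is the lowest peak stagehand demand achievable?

PKG1@1: h1:10  h2:8  h3:8  h4:1  h5:0 → peak 10
PKG1@2: h1:9  h2:8  h3:8  h4:2  h5:0 → peak 9
PKG1@3: h1:9  h2:7  h3:8  h4:2  h5:1 → peak 9
Best is PKG1@2, peak 9.

9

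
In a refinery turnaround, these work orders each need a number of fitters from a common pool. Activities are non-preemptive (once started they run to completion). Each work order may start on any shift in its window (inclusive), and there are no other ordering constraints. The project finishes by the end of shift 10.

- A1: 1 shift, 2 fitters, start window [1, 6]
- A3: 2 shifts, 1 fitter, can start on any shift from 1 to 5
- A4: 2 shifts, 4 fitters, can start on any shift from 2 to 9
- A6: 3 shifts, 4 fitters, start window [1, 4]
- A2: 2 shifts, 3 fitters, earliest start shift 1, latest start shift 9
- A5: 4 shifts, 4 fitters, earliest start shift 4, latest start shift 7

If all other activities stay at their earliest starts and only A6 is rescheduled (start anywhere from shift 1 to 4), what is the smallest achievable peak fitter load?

A6@1: s1:10  s2:12  s3:8  s4:4  s5:4  s6:4  s7:4  s8:0  s9:0  s10:0 → peak 12
A6@2: s1:6  s2:12  s3:8  s4:8  s5:4  s6:4  s7:4  s8:0  s9:0  s10:0 → peak 12
A6@3: s1:6  s2:8  s3:8  s4:8  s5:8  s6:4  s7:4  s8:0  s9:0  s10:0 → peak 8
A6@4: s1:6  s2:8  s3:4  s4:8  s5:8  s6:8  s7:4  s8:0  s9:0  s10:0 → peak 8
Best is A6@3, peak 8.

8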